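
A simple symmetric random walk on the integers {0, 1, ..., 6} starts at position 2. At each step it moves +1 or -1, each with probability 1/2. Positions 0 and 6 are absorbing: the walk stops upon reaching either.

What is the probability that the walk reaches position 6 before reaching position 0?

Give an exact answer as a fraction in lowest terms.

Symmetric walk (p = 1/2): the harmonic-function argument gives P(hit 6 before 0 | start at 2) = a/N.
P = 2/6 = 1/3

Answer: 1/3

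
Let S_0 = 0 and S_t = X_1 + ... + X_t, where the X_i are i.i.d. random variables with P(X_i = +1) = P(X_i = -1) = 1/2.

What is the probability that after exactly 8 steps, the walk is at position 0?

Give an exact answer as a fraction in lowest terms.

Answer: 35/128

Derivation:
To return to 0 after 8 steps: need exactly 4 steps of +1 and 4 of -1.
Favorable paths: C(8,4) = 70
Total paths: 2^8 = 256
P = 70/256 = 35/128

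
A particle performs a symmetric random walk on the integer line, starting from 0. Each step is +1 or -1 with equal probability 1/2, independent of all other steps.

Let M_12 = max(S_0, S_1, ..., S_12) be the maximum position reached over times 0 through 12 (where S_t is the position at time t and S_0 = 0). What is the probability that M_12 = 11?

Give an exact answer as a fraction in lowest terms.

Answer: 1/4096

Derivation:
Let M_12 = max(S_0,...,S_12). Use the reflection principle: for j ≥ 1, #{paths with M_12 ≥ j} = #{S_12 ≥ j} + #{S_12 ≥ j+1}.
By reflection, #{M_12 ≥ 11} = #{S_12 ≥ 11} + #{S_12 ≥ 12} = 1 + 1 = 2.
#{M_12 ≥ 12} = #{S_12 ≥ 12} + #{S_12 ≥ 13} = 1 + 0 = 1.
#{M_12 = 11} = 2 - 1 = 1.
P(M_12 = 11) = 1/4096 = 1/4096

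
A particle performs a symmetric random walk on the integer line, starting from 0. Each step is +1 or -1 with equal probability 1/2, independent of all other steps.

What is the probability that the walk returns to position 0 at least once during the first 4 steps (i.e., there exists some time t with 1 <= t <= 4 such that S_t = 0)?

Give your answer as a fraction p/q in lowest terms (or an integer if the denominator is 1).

Count via complement. Let g(t,s) = #length-t paths at position s with S_1..S_t all ≠ 0.
g(t,s) = g(t-1,s-1) + g(t-1,s+1) for s ≠ 0; g(t,0) = 0.
t=0: g(0,0)=1
t=1: g(1,-1)=1 g(1,1)=1
t=2: g(2,-2)=1 g(2,2)=1
t=3: g(3,-3)=1 g(3,-1)=1 g(3,1)=1 g(3,3)=1
t=4: g(4,-4)=1 g(4,-2)=2 g(4,2)=2 g(4,4)=1
Paths never hitting 0: Σ_s g(4,s) = 6
Paths hitting 0: 2^4 - 6 = 10
P = 10/16 = 5/8

Answer: 5/8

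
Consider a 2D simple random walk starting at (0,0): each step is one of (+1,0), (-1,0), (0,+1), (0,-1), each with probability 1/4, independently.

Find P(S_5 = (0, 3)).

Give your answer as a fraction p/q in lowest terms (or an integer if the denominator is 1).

Let h be the number of horizontal steps (so 5-h are vertical). To end at (0,3) need (h+0)/2 right-steps and ((5-h)+3)/2 up-steps.
Sum over h with 0 ≤ h ≤ 2, h ≡ 0 (mod 2), 5-h ≡ 1 (mod 2):
h=0: C(5,0)·C(0,0)·C(5,4) = 1·1·5 = 5
h=2: C(5,2)·C(2,1)·C(3,3) = 10·2·1 = 20
Total favorable: 25
Total paths: 4^5 = 1024
P = 25/1024 = 25/1024

Answer: 25/1024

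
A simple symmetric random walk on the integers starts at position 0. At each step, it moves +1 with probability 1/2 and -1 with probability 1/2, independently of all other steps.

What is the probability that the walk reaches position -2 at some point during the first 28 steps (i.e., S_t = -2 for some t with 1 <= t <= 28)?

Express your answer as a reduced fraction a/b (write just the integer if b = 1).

Count via complement. Let g(t,s) = #length-t paths at position s with S_1..S_t all ≠ -2.
g(t,s) = g(t-1,s-1) + g(t-1,s+1) for s ≠ -2; g(t,-2) = 0.
t=0: g(0,0)=1
t=1: g(1,-1)=1 g(1,1)=1
t=2: g(2,0)=2 g(2,2)=1
t=3: g(3,-1)=2 g(3,1)=3 g(3,3)=1
t=4: g(4,0)=5 g(4,2)=4 g(4,4)=1
t=5: g(5,-1)=5 g(5,1)=9 g(5,3)=5 g(5,5)=1
t=6: g(6,0)=14 g(6,2)=14 g(6,4)=6 g(6,6)=1
t=7: g(7,-1)=14 g(7,1)=28 g(7,3)=20 g(7,5)=7 g(7,7)=1
t=8: g(8,0)=42 g(8,2)=48 g(8,4)=27 g(8,6)=8 g(8,8)=1
t=9: g(9,-1)=42 g(9,1)=90 g(9,3)=75 g(9,5)=35 g(9,7)=9 g(9,9)=1
t=10: g(10,0)=132 g(10,2)=165 g(10,4)=110 g(10,6)=44 g(10,8)=10 g(10,10)=1
t=11: g(11,-1)=132 g(11,1)=297 g(11,3)=275 g(11,5)=154 g(11,7)=54 g(11,9)=11 g(11,11)=1
t=12: g(12,0)=429 g(12,2)=572 g(12,4)=429 g(12,6)=208 g(12,8)=65 g(12,10)=12 g(12,12)=1
t=13: g(13,-1)=429 g(13,1)=1001 g(13,3)=1001 g(13,5)=637 g(13,7)=273 g(13,9)=77 g(13,11)=13 g(13,13)=1
t=14: g(14,0)=1430 g(14,2)=2002 g(14,4)=1638 g(14,6)=910 g(14,8)=350 g(14,10)=90 g(14,12)=14 g(14,14)=1
t=15: g(15,-1)=1430 g(15,1)=3432 g(15,3)=3640 g(15,5)=2548 g(15,7)=1260 g(15,9)=440 g(15,11)=104 g(15,13)=15 g(15,15)=1
t=16: g(16,0)=4862 g(16,2)=7072 g(16,4)=6188 g(16,6)=3808 g(16,8)=1700 g(16,10)=544 g(16,12)=119 g(16,14)=16 g(16,16)=1
t=17: g(17,-1)=4862 g(17,1)=11934 g(17,3)=13260 g(17,5)=9996 g(17,7)=5508 g(17,9)=2244 g(17,11)=663 g(17,13)=135 g(17,15)=17 g(17,17)=1
t=18: g(18,0)=16796 g(18,2)=25194 g(18,4)=23256 g(18,6)=15504 g(18,8)=7752 g(18,10)=2907 g(18,12)=798 g(18,14)=152 g(18,16)=18 g(18,18)=1
t=19: g(19,-1)=16796 g(19,1)=41990 g(19,3)=48450 g(19,5)=38760 g(19,7)=23256 g(19,9)=10659 g(19,11)=3705 g(19,13)=950 g(19,15)=170 g(19,17)=19 g(19,19)=1
t=20: g(20,0)=58786 g(20,2)=90440 g(20,4)=87210 g(20,6)=62016 g(20,8)=33915 g(20,10)=14364 g(20,12)=4655 g(20,14)=1120 g(20,16)=189 g(20,18)=20 g(20,20)=1
t=21: g(21,-1)=58786 g(21,1)=149226 g(21,3)=177650 g(21,5)=149226 g(21,7)=95931 g(21,9)=48279 g(21,11)=19019 g(21,13)=5775 g(21,15)=1309 g(21,17)=209 g(21,19)=21 g(21,21)=1
t=22: g(22,0)=208012 g(22,2)=326876 g(22,4)=326876 g(22,6)=245157 g(22,8)=144210 g(22,10)=67298 g(22,12)=24794 g(22,14)=7084 g(22,16)=1518 g(22,18)=230 g(22,20)=22 g(22,22)=1
t=23: g(23,-1)=208012 g(23,1)=534888 g(23,3)=653752 g(23,5)=572033 g(23,7)=389367 g(23,9)=211508 g(23,11)=92092 g(23,13)=31878 g(23,15)=8602 g(23,17)=1748 g(23,19)=252 g(23,21)=23 g(23,23)=1
t=24: g(24,0)=742900 g(24,2)=1188640 g(24,4)=1225785 g(24,6)=961400 g(24,8)=600875 g(24,10)=303600 g(24,12)=123970 g(24,14)=40480 g(24,16)=10350 g(24,18)=2000 g(24,20)=275 g(24,22)=24 g(24,24)=1
t=25: g(25,-1)=742900 g(25,1)=1931540 g(25,3)=2414425 g(25,5)=2187185 g(25,7)=1562275 g(25,9)=904475 g(25,11)=427570 g(25,13)=164450 g(25,15)=50830 g(25,17)=12350 g(25,19)=2275 g(25,21)=299 g(25,23)=25 g(25,25)=1
t=26: g(26,0)=2674440 g(26,2)=4345965 g(26,4)=4601610 g(26,6)=3749460 g(26,8)=2466750 g(26,10)=1332045 g(26,12)=592020 g(26,14)=215280 g(26,16)=63180 g(26,18)=14625 g(26,20)=2574 g(26,22)=324 g(26,24)=26 g(26,26)=1
t=27: g(27,-1)=2674440 g(27,1)=7020405 g(27,3)=8947575 g(27,5)=8351070 g(27,7)=6216210 g(27,9)=3798795 g(27,11)=1924065 g(27,13)=807300 g(27,15)=278460 g(27,17)=77805 g(27,19)=17199 g(27,21)=2898 g(27,23)=350 g(27,25)=27 g(27,27)=1
t=28: g(28,0)=9694845 g(28,2)=15967980 g(28,4)=17298645 g(28,6)=14567280 g(28,8)=10015005 g(28,10)=5722860 g(28,12)=2731365 g(28,14)=1085760 g(28,16)=356265 g(28,18)=95004 g(28,20)=20097 g(28,22)=3248 g(28,24)=377 g(28,26)=28 g(28,28)=1
Paths never hitting -2: Σ_s g(28,s) = 77558760
Paths hitting -2: 2^28 - 77558760 = 190876696
P = 190876696/268435456 = 23859587/33554432

Answer: 23859587/33554432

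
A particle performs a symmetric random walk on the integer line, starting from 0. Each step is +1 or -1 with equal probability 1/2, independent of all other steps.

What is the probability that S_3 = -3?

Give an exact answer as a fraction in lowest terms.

To reach position -3 after 3 steps: need 0 steps of +1 and 3 of -1.
Favorable paths: C(3,0) = 1
Total paths: 2^3 = 8
P = 1/8 = 1/8

Answer: 1/8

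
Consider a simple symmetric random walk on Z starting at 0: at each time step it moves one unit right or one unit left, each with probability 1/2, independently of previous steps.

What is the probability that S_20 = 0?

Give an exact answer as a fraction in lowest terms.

To return to 0 after 20 steps: need exactly 10 steps of +1 and 10 of -1.
Favorable paths: C(20,10) = 184756
Total paths: 2^20 = 1048576
P = 184756/1048576 = 46189/262144

Answer: 46189/262144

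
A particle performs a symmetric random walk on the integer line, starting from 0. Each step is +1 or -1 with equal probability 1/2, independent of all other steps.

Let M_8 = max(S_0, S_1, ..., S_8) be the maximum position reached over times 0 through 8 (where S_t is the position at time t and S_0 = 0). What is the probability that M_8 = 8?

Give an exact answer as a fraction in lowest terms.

Let M_8 = max(S_0,...,S_8). Use the reflection principle: for j ≥ 1, #{paths with M_8 ≥ j} = #{S_8 ≥ j} + #{S_8 ≥ j+1}.
By reflection, #{M_8 ≥ 8} = #{S_8 ≥ 8} + #{S_8 ≥ 9} = 1 + 0 = 1.
#{M_8 ≥ 9} = #{S_8 ≥ 9} + #{S_8 ≥ 10} = 0 + 0 = 0.
#{M_8 = 8} = 1 - 0 = 1.
P(M_8 = 8) = 1/256 = 1/256

Answer: 1/256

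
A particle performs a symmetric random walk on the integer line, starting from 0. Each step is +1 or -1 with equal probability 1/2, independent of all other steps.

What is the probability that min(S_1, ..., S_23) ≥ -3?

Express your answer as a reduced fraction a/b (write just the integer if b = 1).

Let f(t,s) = #length-t paths at position s with S_1..S_t all ≥ -3.
f(t,s) = f(t-1,s-1) + f(t-1,s+1) for s ≥ -3; f(t,s) = 0 for s < -3.
t=0: f(0,0)=1
t=1: f(1,-1)=1 f(1,1)=1
t=2: f(2,-2)=1 f(2,0)=2 f(2,2)=1
t=3: f(3,-3)=1 f(3,-1)=3 f(3,1)=3 f(3,3)=1
t=4: f(4,-2)=4 f(4,0)=6 f(4,2)=4 f(4,4)=1
t=5: f(5,-3)=4 f(5,-1)=10 f(5,1)=10 f(5,3)=5 f(5,5)=1
t=6: f(6,-2)=14 f(6,0)=20 f(6,2)=15 f(6,4)=6 f(6,6)=1
t=7: f(7,-3)=14 f(7,-1)=34 f(7,1)=35 f(7,3)=21 f(7,5)=7 f(7,7)=1
t=8: f(8,-2)=48 f(8,0)=69 f(8,2)=56 f(8,4)=28 f(8,6)=8 f(8,8)=1
t=9: f(9,-3)=48 f(9,-1)=117 f(9,1)=125 f(9,3)=84 f(9,5)=36 f(9,7)=9 f(9,9)=1
t=10: f(10,-2)=165 f(10,0)=242 f(10,2)=209 f(10,4)=120 f(10,6)=45 f(10,8)=10 f(10,10)=1
t=11: f(11,-3)=165 f(11,-1)=407 f(11,1)=451 f(11,3)=329 f(11,5)=165 f(11,7)=55 f(11,9)=11 f(11,11)=1
t=12: f(12,-2)=572 f(12,0)=858 f(12,2)=780 f(12,4)=494 f(12,6)=220 f(12,8)=66 f(12,10)=12 f(12,12)=1
t=13: f(13,-3)=572 f(13,-1)=1430 f(13,1)=1638 f(13,3)=1274 f(13,5)=714 f(13,7)=286 f(13,9)=78 f(13,11)=13 f(13,13)=1
t=14: f(14,-2)=2002 f(14,0)=3068 f(14,2)=2912 f(14,4)=1988 f(14,6)=1000 f(14,8)=364 f(14,10)=91 f(14,12)=14 f(14,14)=1
t=15: f(15,-3)=2002 f(15,-1)=5070 f(15,1)=5980 f(15,3)=4900 f(15,5)=2988 f(15,7)=1364 f(15,9)=455 f(15,11)=105 f(15,13)=15 f(15,15)=1
t=16: f(16,-2)=7072 f(16,0)=11050 f(16,2)=10880 f(16,4)=7888 f(16,6)=4352 f(16,8)=1819 f(16,10)=560 f(16,12)=120 f(16,14)=16 f(16,16)=1
t=17: f(17,-3)=7072 f(17,-1)=18122 f(17,1)=21930 f(17,3)=18768 f(17,5)=12240 f(17,7)=6171 f(17,9)=2379 f(17,11)=680 f(17,13)=136 f(17,15)=17 f(17,17)=1
t=18: f(18,-2)=25194 f(18,0)=40052 f(18,2)=40698 f(18,4)=31008 f(18,6)=18411 f(18,8)=8550 f(18,10)=3059 f(18,12)=816 f(18,14)=153 f(18,16)=18 f(18,18)=1
t=19: f(19,-3)=25194 f(19,-1)=65246 f(19,1)=80750 f(19,3)=71706 f(19,5)=49419 f(19,7)=26961 f(19,9)=11609 f(19,11)=3875 f(19,13)=969 f(19,15)=171 f(19,17)=19 f(19,19)=1
t=20: f(20,-2)=90440 f(20,0)=145996 f(20,2)=152456 f(20,4)=121125 f(20,6)=76380 f(20,8)=38570 f(20,10)=15484 f(20,12)=4844 f(20,14)=1140 f(20,16)=190 f(20,18)=20 f(20,20)=1
t=21: f(21,-3)=90440 f(21,-1)=236436 f(21,1)=298452 f(21,3)=273581 f(21,5)=197505 f(21,7)=114950 f(21,9)=54054 f(21,11)=20328 f(21,13)=5984 f(21,15)=1330 f(21,17)=210 f(21,19)=21 f(21,21)=1
t=22: f(22,-2)=326876 f(22,0)=534888 f(22,2)=572033 f(22,4)=471086 f(22,6)=312455 f(22,8)=169004 f(22,10)=74382 f(22,12)=26312 f(22,14)=7314 f(22,16)=1540 f(22,18)=231 f(22,20)=22 f(22,22)=1
t=23: f(23,-3)=326876 f(23,-1)=861764 f(23,1)=1106921 f(23,3)=1043119 f(23,5)=783541 f(23,7)=481459 f(23,9)=243386 f(23,11)=100694 f(23,13)=33626 f(23,15)=8854 f(23,17)=1771 f(23,19)=253 f(23,21)=23 f(23,23)=1
Σ_s f(23,s) = 4992288
P = 4992288/8388608 = 156009/262144

Answer: 156009/262144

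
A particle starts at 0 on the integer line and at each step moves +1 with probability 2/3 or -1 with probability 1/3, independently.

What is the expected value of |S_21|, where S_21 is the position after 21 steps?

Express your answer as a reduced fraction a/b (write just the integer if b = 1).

S_21 takes values m ≡ 1 (mod 2) with |m| ≤ 21; P(S_21=m) = C(21,(21+m)/2) · (2/3)^((21+m)/2) · (1/3)^((21-m)/2).
Distribution: P(S=-21)=1/10460353203, P(S=-19)=14/3486784401, P(S=-17)=280/3486784401, P(S=-15)=10640/10460353203, P(S=-13)=10640/1162261467, P(S=-11)=72352/1162261467, P(S=-9)=1157632/3486784401, P(S=-7)=1653760/1162261467, P(S=-5)=5788160/1162261467, P(S=-3)=150492160/10460353203, P(S=-1)=120393728/3486784401, P(S=1)=240787456/3486784401, P(S=3)=1203937280/10460353203, P(S=5)=185221120/1162261467, P(S=7)=211681280/1162261467, P(S=9)=592707584/3486784401, P(S=11)=148176896/1162261467, P(S=13)=87162880/1162261467, P(S=15)=348651520/10460353203, P(S=17)=36700160/3486784401, P(S=19)=7340032/3486784401, P(S=21)=2097152/10460353203
E[|S_21|] = Σ_m |m|·P(S_21=m) = 8406308099/1162261467

Answer: 8406308099/1162261467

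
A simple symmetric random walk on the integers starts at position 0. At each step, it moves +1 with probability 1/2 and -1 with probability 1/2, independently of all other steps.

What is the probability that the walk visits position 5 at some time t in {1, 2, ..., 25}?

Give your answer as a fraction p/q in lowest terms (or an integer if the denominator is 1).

Answer: 342821/1048576

Derivation:
Count via complement. Let g(t,s) = #length-t paths at position s with S_1..S_t all ≠ 5.
g(t,s) = g(t-1,s-1) + g(t-1,s+1) for s ≠ 5; g(t,5) = 0.
t=0: g(0,0)=1
t=1: g(1,-1)=1 g(1,1)=1
t=2: g(2,-2)=1 g(2,0)=2 g(2,2)=1
t=3: g(3,-3)=1 g(3,-1)=3 g(3,1)=3 g(3,3)=1
t=4: g(4,-4)=1 g(4,-2)=4 g(4,0)=6 g(4,2)=4 g(4,4)=1
t=5: g(5,-5)=1 g(5,-3)=5 g(5,-1)=10 g(5,1)=10 g(5,3)=5
t=6: g(6,-6)=1 g(6,-4)=6 g(6,-2)=15 g(6,0)=20 g(6,2)=15 g(6,4)=5
t=7: g(7,-7)=1 g(7,-5)=7 g(7,-3)=21 g(7,-1)=35 g(7,1)=35 g(7,3)=20
t=8: g(8,-8)=1 g(8,-6)=8 g(8,-4)=28 g(8,-2)=56 g(8,0)=70 g(8,2)=55 g(8,4)=20
t=9: g(9,-9)=1 g(9,-7)=9 g(9,-5)=36 g(9,-3)=84 g(9,-1)=126 g(9,1)=125 g(9,3)=75
t=10: g(10,-10)=1 g(10,-8)=10 g(10,-6)=45 g(10,-4)=120 g(10,-2)=210 g(10,0)=251 g(10,2)=200 g(10,4)=75
t=11: g(11,-11)=1 g(11,-9)=11 g(11,-7)=55 g(11,-5)=165 g(11,-3)=330 g(11,-1)=461 g(11,1)=451 g(11,3)=275
t=12: g(12,-12)=1 g(12,-10)=12 g(12,-8)=66 g(12,-6)=220 g(12,-4)=495 g(12,-2)=791 g(12,0)=912 g(12,2)=726 g(12,4)=275
t=13: g(13,-13)=1 g(13,-11)=13 g(13,-9)=78 g(13,-7)=286 g(13,-5)=715 g(13,-3)=1286 g(13,-1)=1703 g(13,1)=1638 g(13,3)=1001
t=14: g(14,-14)=1 g(14,-12)=14 g(14,-10)=91 g(14,-8)=364 g(14,-6)=1001 g(14,-4)=2001 g(14,-2)=2989 g(14,0)=3341 g(14,2)=2639 g(14,4)=1001
t=15: g(15,-15)=1 g(15,-13)=15 g(15,-11)=105 g(15,-9)=455 g(15,-7)=1365 g(15,-5)=3002 g(15,-3)=4990 g(15,-1)=6330 g(15,1)=5980 g(15,3)=3640
t=16: g(16,-16)=1 g(16,-14)=16 g(16,-12)=120 g(16,-10)=560 g(16,-8)=1820 g(16,-6)=4367 g(16,-4)=7992 g(16,-2)=11320 g(16,0)=12310 g(16,2)=9620 g(16,4)=3640
t=17: g(17,-17)=1 g(17,-15)=17 g(17,-13)=136 g(17,-11)=680 g(17,-9)=2380 g(17,-7)=6187 g(17,-5)=12359 g(17,-3)=19312 g(17,-1)=23630 g(17,1)=21930 g(17,3)=13260
t=18: g(18,-18)=1 g(18,-16)=18 g(18,-14)=153 g(18,-12)=816 g(18,-10)=3060 g(18,-8)=8567 g(18,-6)=18546 g(18,-4)=31671 g(18,-2)=42942 g(18,0)=45560 g(18,2)=35190 g(18,4)=13260
t=19: g(19,-19)=1 g(19,-17)=19 g(19,-15)=171 g(19,-13)=969 g(19,-11)=3876 g(19,-9)=11627 g(19,-7)=27113 g(19,-5)=50217 g(19,-3)=74613 g(19,-1)=88502 g(19,1)=80750 g(19,3)=48450
t=20: g(20,-20)=1 g(20,-18)=20 g(20,-16)=190 g(20,-14)=1140 g(20,-12)=4845 g(20,-10)=15503 g(20,-8)=38740 g(20,-6)=77330 g(20,-4)=124830 g(20,-2)=163115 g(20,0)=169252 g(20,2)=129200 g(20,4)=48450
t=21: g(21,-21)=1 g(21,-19)=21 g(21,-17)=210 g(21,-15)=1330 g(21,-13)=5985 g(21,-11)=20348 g(21,-9)=54243 g(21,-7)=116070 g(21,-5)=202160 g(21,-3)=287945 g(21,-1)=332367 g(21,1)=298452 g(21,3)=177650
t=22: g(22,-22)=1 g(22,-20)=22 g(22,-18)=231 g(22,-16)=1540 g(22,-14)=7315 g(22,-12)=26333 g(22,-10)=74591 g(22,-8)=170313 g(22,-6)=318230 g(22,-4)=490105 g(22,-2)=620312 g(22,0)=630819 g(22,2)=476102 g(22,4)=177650
t=23: g(23,-23)=1 g(23,-21)=23 g(23,-19)=253 g(23,-17)=1771 g(23,-15)=8855 g(23,-13)=33648 g(23,-11)=100924 g(23,-9)=244904 g(23,-7)=488543 g(23,-5)=808335 g(23,-3)=1110417 g(23,-1)=1251131 g(23,1)=1106921 g(23,3)=653752
t=24: g(24,-24)=1 g(24,-22)=24 g(24,-20)=276 g(24,-18)=2024 g(24,-16)=10626 g(24,-14)=42503 g(24,-12)=134572 g(24,-10)=345828 g(24,-8)=733447 g(24,-6)=1296878 g(24,-4)=1918752 g(24,-2)=2361548 g(24,0)=2358052 g(24,2)=1760673 g(24,4)=653752
t=25: g(25,-25)=1 g(25,-23)=25 g(25,-21)=300 g(25,-19)=2300 g(25,-17)=12650 g(25,-15)=53129 g(25,-13)=177075 g(25,-11)=480400 g(25,-9)=1079275 g(25,-7)=2030325 g(25,-5)=3215630 g(25,-3)=4280300 g(25,-1)=4719600 g(25,1)=4118725 g(25,3)=2414425
Paths never hitting 5: Σ_s g(25,s) = 22584160
Paths hitting 5: 2^25 - 22584160 = 10970272
P = 10970272/33554432 = 342821/1048576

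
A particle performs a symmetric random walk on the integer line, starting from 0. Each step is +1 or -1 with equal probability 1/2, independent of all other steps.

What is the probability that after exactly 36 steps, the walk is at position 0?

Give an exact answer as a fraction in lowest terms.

Answer: 2268783825/17179869184

Derivation:
To return to 0 after 36 steps: need exactly 18 steps of +1 and 18 of -1.
Favorable paths: C(36,18) = 9075135300
Total paths: 2^36 = 68719476736
P = 9075135300/68719476736 = 2268783825/17179869184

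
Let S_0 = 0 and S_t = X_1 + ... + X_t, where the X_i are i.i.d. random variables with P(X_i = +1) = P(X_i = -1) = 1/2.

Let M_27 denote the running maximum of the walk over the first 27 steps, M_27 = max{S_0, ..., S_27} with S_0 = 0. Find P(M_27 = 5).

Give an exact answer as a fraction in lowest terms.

Let M_27 = max(S_0,...,S_27). Use the reflection principle: for j ≥ 1, #{paths with M_27 ≥ j} = #{S_27 ≥ j} + #{S_27 ≥ j+1}.
By reflection, #{M_27 ≥ 5} = #{S_27 ≥ 5} + #{S_27 ≥ 6} = 29666704 + 16628809 = 46295513.
#{M_27 ≥ 6} = #{S_27 ≥ 6} + #{S_27 ≥ 7} = 16628809 + 16628809 = 33257618.
#{M_27 = 5} = 46295513 - 33257618 = 13037895.
P(M_27 = 5) = 13037895/134217728 = 13037895/134217728

Answer: 13037895/134217728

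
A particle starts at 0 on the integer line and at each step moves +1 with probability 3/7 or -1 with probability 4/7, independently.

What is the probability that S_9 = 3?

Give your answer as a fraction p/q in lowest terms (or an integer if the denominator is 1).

To reach position 3 after 9 steps: need 6 steps of +1 and 3 steps of -1.
Number of such sequences: C(9,6) = 84
Each has probability (3/7)^6 · (4/7)^3 = 46656/40353607
P = 84 · 46656/40353607 = 559872/5764801

Answer: 559872/5764801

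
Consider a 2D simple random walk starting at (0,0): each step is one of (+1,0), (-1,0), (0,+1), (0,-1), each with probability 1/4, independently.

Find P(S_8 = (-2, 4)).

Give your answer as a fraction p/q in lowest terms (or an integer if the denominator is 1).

Answer: 7/1024

Derivation:
Let h be the number of horizontal steps (so 8-h are vertical). To end at (-2,4) need (h-2)/2 right-steps and ((8-h)+4)/2 up-steps.
Sum over h with 2 ≤ h ≤ 4, h ≡ 0 (mod 2), 8-h ≡ 0 (mod 2):
h=2: C(8,2)·C(2,0)·C(6,5) = 28·1·6 = 168
h=4: C(8,4)·C(4,1)·C(4,4) = 70·4·1 = 280
Total favorable: 448
Total paths: 4^8 = 65536
P = 448/65536 = 7/1024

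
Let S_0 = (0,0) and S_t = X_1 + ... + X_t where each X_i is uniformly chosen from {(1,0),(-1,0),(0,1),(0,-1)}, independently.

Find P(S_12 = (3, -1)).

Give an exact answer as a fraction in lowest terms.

Answer: 49005/2097152

Derivation:
Let h be the number of horizontal steps (so 12-h are vertical). To end at (3,-1) need (h+3)/2 right-steps and ((12-h)-1)/2 up-steps.
Sum over h with 3 ≤ h ≤ 11, h ≡ 1 (mod 2), 12-h ≡ 1 (mod 2):
h=3: C(12,3)·C(3,3)·C(9,4) = 220·1·126 = 27720
h=5: C(12,5)·C(5,4)·C(7,3) = 792·5·35 = 138600
h=7: C(12,7)·C(7,5)·C(5,2) = 792·21·10 = 166320
h=9: C(12,9)·C(9,6)·C(3,1) = 220·84·3 = 55440
h=11: C(12,11)·C(11,7)·C(1,0) = 12·330·1 = 3960
Total favorable: 392040
Total paths: 4^12 = 16777216
P = 392040/16777216 = 49005/2097152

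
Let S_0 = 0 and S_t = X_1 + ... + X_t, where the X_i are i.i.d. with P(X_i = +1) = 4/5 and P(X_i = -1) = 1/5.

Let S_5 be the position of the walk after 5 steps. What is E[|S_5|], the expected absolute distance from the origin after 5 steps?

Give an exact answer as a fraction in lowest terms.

Answer: 393/125

Derivation:
S_5 takes values m ≡ 1 (mod 2) with |m| ≤ 5; P(S_5=m) = C(5,(5+m)/2) · (4/5)^((5+m)/2) · (1/5)^((5-m)/2).
Distribution: P(S=-5)=1/3125, P(S=-3)=4/625, P(S=-1)=32/625, P(S=1)=128/625, P(S=3)=256/625, P(S=5)=1024/3125
E[|S_5|] = Σ_m |m|·P(S_5=m) = 393/125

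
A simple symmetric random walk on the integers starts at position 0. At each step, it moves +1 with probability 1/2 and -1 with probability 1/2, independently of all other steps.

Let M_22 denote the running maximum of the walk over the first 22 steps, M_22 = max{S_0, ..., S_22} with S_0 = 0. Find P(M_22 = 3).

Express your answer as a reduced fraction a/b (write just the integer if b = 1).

Answer: 124355/1048576

Derivation:
Let M_22 = max(S_0,...,S_22). Use the reflection principle: for j ≥ 1, #{paths with M_22 ≥ j} = #{S_22 ≥ j} + #{S_22 ≥ j+1}.
By reflection, #{M_22 ≥ 3} = #{S_22 ≥ 3} + #{S_22 ≥ 4} = 1097790 + 1097790 = 2195580.
#{M_22 ≥ 4} = #{S_22 ≥ 4} + #{S_22 ≥ 5} = 1097790 + 600370 = 1698160.
#{M_22 = 3} = 2195580 - 1698160 = 497420.
P(M_22 = 3) = 497420/4194304 = 124355/1048576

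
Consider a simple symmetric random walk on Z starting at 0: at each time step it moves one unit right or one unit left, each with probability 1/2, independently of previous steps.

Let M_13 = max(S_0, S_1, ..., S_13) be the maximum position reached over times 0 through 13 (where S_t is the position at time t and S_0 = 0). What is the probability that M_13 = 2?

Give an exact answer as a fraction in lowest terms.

Answer: 1287/8192

Derivation:
Let M_13 = max(S_0,...,S_13). Use the reflection principle: for j ≥ 1, #{paths with M_13 ≥ j} = #{S_13 ≥ j} + #{S_13 ≥ j+1}.
By reflection, #{M_13 ≥ 2} = #{S_13 ≥ 2} + #{S_13 ≥ 3} = 2380 + 2380 = 4760.
#{M_13 ≥ 3} = #{S_13 ≥ 3} + #{S_13 ≥ 4} = 2380 + 1093 = 3473.
#{M_13 = 2} = 4760 - 3473 = 1287.
P(M_13 = 2) = 1287/8192 = 1287/8192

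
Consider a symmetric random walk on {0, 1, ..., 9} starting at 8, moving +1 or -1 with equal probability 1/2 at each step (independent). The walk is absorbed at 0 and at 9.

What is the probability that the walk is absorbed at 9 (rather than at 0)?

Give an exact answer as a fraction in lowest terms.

Answer: 8/9

Derivation:
Symmetric walk (p = 1/2): the harmonic-function argument gives P(hit 9 before 0 | start at 8) = a/N.
P = 8/9 = 8/9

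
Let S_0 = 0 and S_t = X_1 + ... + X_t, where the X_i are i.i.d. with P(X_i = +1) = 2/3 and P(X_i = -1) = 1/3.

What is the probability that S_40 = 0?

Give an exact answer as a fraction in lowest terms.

Answer: 16060284644884480/1350851717672992089

Derivation:
To be at 0 after 40 steps: need exactly 20 steps of +1 and 20 of -1.
Number of such sequences: C(40,20) = 137846528820
Each has probability (2/3)^20 · (1/3)^20 = 1048576/12157665459056928801
P = 137846528820 · 1048576/12157665459056928801 = 16060284644884480/1350851717672992089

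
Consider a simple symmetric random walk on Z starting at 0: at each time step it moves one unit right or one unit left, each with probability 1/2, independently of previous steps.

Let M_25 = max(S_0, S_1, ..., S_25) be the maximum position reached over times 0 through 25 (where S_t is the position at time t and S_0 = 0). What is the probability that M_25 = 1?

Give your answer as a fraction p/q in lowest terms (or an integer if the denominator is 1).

Answer: 1300075/8388608

Derivation:
Let M_25 = max(S_0,...,S_25). Use the reflection principle: for j ≥ 1, #{paths with M_25 ≥ j} = #{S_25 ≥ j} + #{S_25 ≥ j+1}.
By reflection, #{M_25 ≥ 1} = #{S_25 ≥ 1} + #{S_25 ≥ 2} = 16777216 + 11576916 = 28354132.
#{M_25 ≥ 2} = #{S_25 ≥ 2} + #{S_25 ≥ 3} = 11576916 + 11576916 = 23153832.
#{M_25 = 1} = 28354132 - 23153832 = 5200300.
P(M_25 = 1) = 5200300/33554432 = 1300075/8388608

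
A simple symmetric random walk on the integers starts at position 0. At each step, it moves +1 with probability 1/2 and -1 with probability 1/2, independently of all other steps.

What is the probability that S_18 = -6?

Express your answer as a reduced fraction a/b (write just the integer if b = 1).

Answer: 4641/65536

Derivation:
To reach position -6 after 18 steps: need 6 steps of +1 and 12 of -1.
Favorable paths: C(18,6) = 18564
Total paths: 2^18 = 262144
P = 18564/262144 = 4641/65536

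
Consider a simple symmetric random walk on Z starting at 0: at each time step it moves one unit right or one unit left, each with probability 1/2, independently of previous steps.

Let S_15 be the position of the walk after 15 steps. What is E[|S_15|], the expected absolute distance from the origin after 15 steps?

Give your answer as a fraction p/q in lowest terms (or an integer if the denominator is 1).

S_15 takes values m ≡ 1 (mod 2) with |m| ≤ 15; P(S_15=m) = C(15,(15+m)/2)/2^15.
Total paths: 2^15 = 32768
Distribution: P(S=-15)=1/32768, P(S=-13)=15/32768, P(S=-11)=105/32768, P(S=-9)=455/32768, P(S=-7)=1365/32768, P(S=-5)=3003/32768, P(S=-3)=5005/32768, P(S=-1)=6435/32768, P(S=1)=6435/32768, P(S=3)=5005/32768, P(S=5)=3003/32768, P(S=7)=1365/32768, P(S=9)=455/32768, P(S=11)=105/32768, P(S=13)=15/32768, P(S=15)=1/32768
E[|S_15|] = Σ_m |m|·P(S_15=m) = 102960/32768 = 6435/2048

Answer: 6435/2048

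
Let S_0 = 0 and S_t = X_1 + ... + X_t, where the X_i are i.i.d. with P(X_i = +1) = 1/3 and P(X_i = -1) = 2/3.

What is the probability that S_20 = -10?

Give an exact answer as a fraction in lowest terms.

To reach position -10 after 20 steps: need 5 steps of +1 and 15 steps of -1.
Number of such sequences: C(20,5) = 15504
Each has probability (1/3)^5 · (2/3)^15 = 32768/3486784401
P = 15504 · 32768/3486784401 = 169345024/1162261467

Answer: 169345024/1162261467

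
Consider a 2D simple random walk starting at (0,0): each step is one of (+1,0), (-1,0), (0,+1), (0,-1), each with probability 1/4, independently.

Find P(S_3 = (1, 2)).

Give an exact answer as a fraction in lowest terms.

Let h be the number of horizontal steps (so 3-h are vertical). To end at (1,2) need (h+1)/2 right-steps and ((3-h)+2)/2 up-steps.
Sum over h with 1 ≤ h ≤ 1, h ≡ 1 (mod 2), 3-h ≡ 0 (mod 2):
h=1: C(3,1)·C(1,1)·C(2,2) = 3·1·1 = 3
Total favorable: 3
Total paths: 4^3 = 64
P = 3/64 = 3/64

Answer: 3/64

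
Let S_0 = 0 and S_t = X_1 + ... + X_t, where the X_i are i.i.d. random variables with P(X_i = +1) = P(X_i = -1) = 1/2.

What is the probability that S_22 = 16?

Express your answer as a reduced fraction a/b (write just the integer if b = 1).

To reach position 16 after 22 steps: need 19 steps of +1 and 3 of -1.
Favorable paths: C(22,19) = 1540
Total paths: 2^22 = 4194304
P = 1540/4194304 = 385/1048576

Answer: 385/1048576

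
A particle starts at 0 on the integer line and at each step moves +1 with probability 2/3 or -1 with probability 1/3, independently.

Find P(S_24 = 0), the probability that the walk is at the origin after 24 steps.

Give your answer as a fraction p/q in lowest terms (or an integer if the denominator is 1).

To be at 0 after 24 steps: need exactly 12 steps of +1 and 12 of -1.
Number of such sequences: C(24,12) = 2704156
Each has probability (2/3)^12 · (1/3)^12 = 4096/282429536481
P = 2704156 · 4096/282429536481 = 11076222976/282429536481

Answer: 11076222976/282429536481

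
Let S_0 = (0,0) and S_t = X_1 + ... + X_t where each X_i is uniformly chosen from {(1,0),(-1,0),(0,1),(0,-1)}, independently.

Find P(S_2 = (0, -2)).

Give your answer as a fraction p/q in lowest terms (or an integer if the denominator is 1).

Let h be the number of horizontal steps (so 2-h are vertical). To end at (0,-2) need (h+0)/2 right-steps and ((2-h)-2)/2 up-steps.
Sum over h with 0 ≤ h ≤ 0, h ≡ 0 (mod 2), 2-h ≡ 0 (mod 2):
h=0: C(2,0)·C(0,0)·C(2,0) = 1·1·1 = 1
Total favorable: 1
Total paths: 4^2 = 16
P = 1/16 = 1/16

Answer: 1/16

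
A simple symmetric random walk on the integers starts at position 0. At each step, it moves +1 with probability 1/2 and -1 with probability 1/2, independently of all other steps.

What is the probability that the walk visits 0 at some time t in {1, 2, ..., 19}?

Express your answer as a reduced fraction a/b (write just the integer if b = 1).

Answer: 53381/65536

Derivation:
Count via complement. Let g(t,s) = #length-t paths at position s with S_1..S_t all ≠ 0.
g(t,s) = g(t-1,s-1) + g(t-1,s+1) for s ≠ 0; g(t,0) = 0.
t=0: g(0,0)=1
t=1: g(1,-1)=1 g(1,1)=1
t=2: g(2,-2)=1 g(2,2)=1
t=3: g(3,-3)=1 g(3,-1)=1 g(3,1)=1 g(3,3)=1
t=4: g(4,-4)=1 g(4,-2)=2 g(4,2)=2 g(4,4)=1
t=5: g(5,-5)=1 g(5,-3)=3 g(5,-1)=2 g(5,1)=2 g(5,3)=3 g(5,5)=1
t=6: g(6,-6)=1 g(6,-4)=4 g(6,-2)=5 g(6,2)=5 g(6,4)=4 g(6,6)=1
t=7: g(7,-7)=1 g(7,-5)=5 g(7,-3)=9 g(7,-1)=5 g(7,1)=5 g(7,3)=9 g(7,5)=5 g(7,7)=1
t=8: g(8,-8)=1 g(8,-6)=6 g(8,-4)=14 g(8,-2)=14 g(8,2)=14 g(8,4)=14 g(8,6)=6 g(8,8)=1
t=9: g(9,-9)=1 g(9,-7)=7 g(9,-5)=20 g(9,-3)=28 g(9,-1)=14 g(9,1)=14 g(9,3)=28 g(9,5)=20 g(9,7)=7 g(9,9)=1
t=10: g(10,-10)=1 g(10,-8)=8 g(10,-6)=27 g(10,-4)=48 g(10,-2)=42 g(10,2)=42 g(10,4)=48 g(10,6)=27 g(10,8)=8 g(10,10)=1
t=11: g(11,-11)=1 g(11,-9)=9 g(11,-7)=35 g(11,-5)=75 g(11,-3)=90 g(11,-1)=42 g(11,1)=42 g(11,3)=90 g(11,5)=75 g(11,7)=35 g(11,9)=9 g(11,11)=1
t=12: g(12,-12)=1 g(12,-10)=10 g(12,-8)=44 g(12,-6)=110 g(12,-4)=165 g(12,-2)=132 g(12,2)=132 g(12,4)=165 g(12,6)=110 g(12,8)=44 g(12,10)=10 g(12,12)=1
t=13: g(13,-13)=1 g(13,-11)=11 g(13,-9)=54 g(13,-7)=154 g(13,-5)=275 g(13,-3)=297 g(13,-1)=132 g(13,1)=132 g(13,3)=297 g(13,5)=275 g(13,7)=154 g(13,9)=54 g(13,11)=11 g(13,13)=1
t=14: g(14,-14)=1 g(14,-12)=12 g(14,-10)=65 g(14,-8)=208 g(14,-6)=429 g(14,-4)=572 g(14,-2)=429 g(14,2)=429 g(14,4)=572 g(14,6)=429 g(14,8)=208 g(14,10)=65 g(14,12)=12 g(14,14)=1
t=15: g(15,-15)=1 g(15,-13)=13 g(15,-11)=77 g(15,-9)=273 g(15,-7)=637 g(15,-5)=1001 g(15,-3)=1001 g(15,-1)=429 g(15,1)=429 g(15,3)=1001 g(15,5)=1001 g(15,7)=637 g(15,9)=273 g(15,11)=77 g(15,13)=13 g(15,15)=1
t=16: g(16,-16)=1 g(16,-14)=14 g(16,-12)=90 g(16,-10)=350 g(16,-8)=910 g(16,-6)=1638 g(16,-4)=2002 g(16,-2)=1430 g(16,2)=1430 g(16,4)=2002 g(16,6)=1638 g(16,8)=910 g(16,10)=350 g(16,12)=90 g(16,14)=14 g(16,16)=1
t=17: g(17,-17)=1 g(17,-15)=15 g(17,-13)=104 g(17,-11)=440 g(17,-9)=1260 g(17,-7)=2548 g(17,-5)=3640 g(17,-3)=3432 g(17,-1)=1430 g(17,1)=1430 g(17,3)=3432 g(17,5)=3640 g(17,7)=2548 g(17,9)=1260 g(17,11)=440 g(17,13)=104 g(17,15)=15 g(17,17)=1
t=18: g(18,-18)=1 g(18,-16)=16 g(18,-14)=119 g(18,-12)=544 g(18,-10)=1700 g(18,-8)=3808 g(18,-6)=6188 g(18,-4)=7072 g(18,-2)=4862 g(18,2)=4862 g(18,4)=7072 g(18,6)=6188 g(18,8)=3808 g(18,10)=1700 g(18,12)=544 g(18,14)=119 g(18,16)=16 g(18,18)=1
t=19: g(19,-19)=1 g(19,-17)=17 g(19,-15)=135 g(19,-13)=663 g(19,-11)=2244 g(19,-9)=5508 g(19,-7)=9996 g(19,-5)=13260 g(19,-3)=11934 g(19,-1)=4862 g(19,1)=4862 g(19,3)=11934 g(19,5)=13260 g(19,7)=9996 g(19,9)=5508 g(19,11)=2244 g(19,13)=663 g(19,15)=135 g(19,17)=17 g(19,19)=1
Paths never hitting 0: Σ_s g(19,s) = 97240
Paths hitting 0: 2^19 - 97240 = 427048
P = 427048/524288 = 53381/65536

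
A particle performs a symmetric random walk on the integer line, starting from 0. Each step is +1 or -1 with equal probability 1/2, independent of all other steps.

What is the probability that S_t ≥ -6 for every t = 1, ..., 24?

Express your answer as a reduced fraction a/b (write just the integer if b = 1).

Answer: 3558491/4194304

Derivation:
Let f(t,s) = #length-t paths at position s with S_1..S_t all ≥ -6.
f(t,s) = f(t-1,s-1) + f(t-1,s+1) for s ≥ -6; f(t,s) = 0 for s < -6.
t=0: f(0,0)=1
t=1: f(1,-1)=1 f(1,1)=1
t=2: f(2,-2)=1 f(2,0)=2 f(2,2)=1
t=3: f(3,-3)=1 f(3,-1)=3 f(3,1)=3 f(3,3)=1
t=4: f(4,-4)=1 f(4,-2)=4 f(4,0)=6 f(4,2)=4 f(4,4)=1
t=5: f(5,-5)=1 f(5,-3)=5 f(5,-1)=10 f(5,1)=10 f(5,3)=5 f(5,5)=1
t=6: f(6,-6)=1 f(6,-4)=6 f(6,-2)=15 f(6,0)=20 f(6,2)=15 f(6,4)=6 f(6,6)=1
t=7: f(7,-5)=7 f(7,-3)=21 f(7,-1)=35 f(7,1)=35 f(7,3)=21 f(7,5)=7 f(7,7)=1
t=8: f(8,-6)=7 f(8,-4)=28 f(8,-2)=56 f(8,0)=70 f(8,2)=56 f(8,4)=28 f(8,6)=8 f(8,8)=1
t=9: f(9,-5)=35 f(9,-3)=84 f(9,-1)=126 f(9,1)=126 f(9,3)=84 f(9,5)=36 f(9,7)=9 f(9,9)=1
t=10: f(10,-6)=35 f(10,-4)=119 f(10,-2)=210 f(10,0)=252 f(10,2)=210 f(10,4)=120 f(10,6)=45 f(10,8)=10 f(10,10)=1
t=11: f(11,-5)=154 f(11,-3)=329 f(11,-1)=462 f(11,1)=462 f(11,3)=330 f(11,5)=165 f(11,7)=55 f(11,9)=11 f(11,11)=1
t=12: f(12,-6)=154 f(12,-4)=483 f(12,-2)=791 f(12,0)=924 f(12,2)=792 f(12,4)=495 f(12,6)=220 f(12,8)=66 f(12,10)=12 f(12,12)=1
t=13: f(13,-5)=637 f(13,-3)=1274 f(13,-1)=1715 f(13,1)=1716 f(13,3)=1287 f(13,5)=715 f(13,7)=286 f(13,9)=78 f(13,11)=13 f(13,13)=1
t=14: f(14,-6)=637 f(14,-4)=1911 f(14,-2)=2989 f(14,0)=3431 f(14,2)=3003 f(14,4)=2002 f(14,6)=1001 f(14,8)=364 f(14,10)=91 f(14,12)=14 f(14,14)=1
t=15: f(15,-5)=2548 f(15,-3)=4900 f(15,-1)=6420 f(15,1)=6434 f(15,3)=5005 f(15,5)=3003 f(15,7)=1365 f(15,9)=455 f(15,11)=105 f(15,13)=15 f(15,15)=1
t=16: f(16,-6)=2548 f(16,-4)=7448 f(16,-2)=11320 f(16,0)=12854 f(16,2)=11439 f(16,4)=8008 f(16,6)=4368 f(16,8)=1820 f(16,10)=560 f(16,12)=120 f(16,14)=16 f(16,16)=1
t=17: f(17,-5)=9996 f(17,-3)=18768 f(17,-1)=24174 f(17,1)=24293 f(17,3)=19447 f(17,5)=12376 f(17,7)=6188 f(17,9)=2380 f(17,11)=680 f(17,13)=136 f(17,15)=17 f(17,17)=1
t=18: f(18,-6)=9996 f(18,-4)=28764 f(18,-2)=42942 f(18,0)=48467 f(18,2)=43740 f(18,4)=31823 f(18,6)=18564 f(18,8)=8568 f(18,10)=3060 f(18,12)=816 f(18,14)=153 f(18,16)=18 f(18,18)=1
t=19: f(19,-5)=38760 f(19,-3)=71706 f(19,-1)=91409 f(19,1)=92207 f(19,3)=75563 f(19,5)=50387 f(19,7)=27132 f(19,9)=11628 f(19,11)=3876 f(19,13)=969 f(19,15)=171 f(19,17)=19 f(19,19)=1
t=20: f(20,-6)=38760 f(20,-4)=110466 f(20,-2)=163115 f(20,0)=183616 f(20,2)=167770 f(20,4)=125950 f(20,6)=77519 f(20,8)=38760 f(20,10)=15504 f(20,12)=4845 f(20,14)=1140 f(20,16)=190 f(20,18)=20 f(20,20)=1
t=21: f(21,-5)=149226 f(21,-3)=273581 f(21,-1)=346731 f(21,1)=351386 f(21,3)=293720 f(21,5)=203469 f(21,7)=116279 f(21,9)=54264 f(21,11)=20349 f(21,13)=5985 f(21,15)=1330 f(21,17)=210 f(21,19)=21 f(21,21)=1
t=22: f(22,-6)=149226 f(22,-4)=422807 f(22,-2)=620312 f(22,0)=698117 f(22,2)=645106 f(22,4)=497189 f(22,6)=319748 f(22,8)=170543 f(22,10)=74613 f(22,12)=26334 f(22,14)=7315 f(22,16)=1540 f(22,18)=231 f(22,20)=22 f(22,22)=1
t=23: f(23,-5)=572033 f(23,-3)=1043119 f(23,-1)=1318429 f(23,1)=1343223 f(23,3)=1142295 f(23,5)=816937 f(23,7)=490291 f(23,9)=245156 f(23,11)=100947 f(23,13)=33649 f(23,15)=8855 f(23,17)=1771 f(23,19)=253 f(23,21)=23 f(23,23)=1
t=24: f(24,-6)=572033 f(24,-4)=1615152 f(24,-2)=2361548 f(24,0)=2661652 f(24,2)=2485518 f(24,4)=1959232 f(24,6)=1307228 f(24,8)=735447 f(24,10)=346103 f(24,12)=134596 f(24,14)=42504 f(24,16)=10626 f(24,18)=2024 f(24,20)=276 f(24,22)=24 f(24,24)=1
Σ_s f(24,s) = 14233964
P = 14233964/16777216 = 3558491/4194304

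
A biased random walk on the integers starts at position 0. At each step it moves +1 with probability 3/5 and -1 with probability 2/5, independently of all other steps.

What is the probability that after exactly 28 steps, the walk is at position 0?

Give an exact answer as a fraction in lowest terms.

Answer: 125748153014943744/1490116119384765625

Derivation:
To be at 0 after 28 steps: need exactly 14 steps of +1 and 14 of -1.
Number of such sequences: C(28,14) = 40116600
Each has probability (3/5)^14 · (2/5)^14 = 78364164096/37252902984619140625
P = 40116600 · 78364164096/37252902984619140625 = 125748153014943744/1490116119384765625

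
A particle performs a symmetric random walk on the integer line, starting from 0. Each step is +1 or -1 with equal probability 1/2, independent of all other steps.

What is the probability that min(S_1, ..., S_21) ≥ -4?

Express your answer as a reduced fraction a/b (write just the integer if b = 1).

Answer: 748391/1048576

Derivation:
Let f(t,s) = #length-t paths at position s with S_1..S_t all ≥ -4.
f(t,s) = f(t-1,s-1) + f(t-1,s+1) for s ≥ -4; f(t,s) = 0 for s < -4.
t=0: f(0,0)=1
t=1: f(1,-1)=1 f(1,1)=1
t=2: f(2,-2)=1 f(2,0)=2 f(2,2)=1
t=3: f(3,-3)=1 f(3,-1)=3 f(3,1)=3 f(3,3)=1
t=4: f(4,-4)=1 f(4,-2)=4 f(4,0)=6 f(4,2)=4 f(4,4)=1
t=5: f(5,-3)=5 f(5,-1)=10 f(5,1)=10 f(5,3)=5 f(5,5)=1
t=6: f(6,-4)=5 f(6,-2)=15 f(6,0)=20 f(6,2)=15 f(6,4)=6 f(6,6)=1
t=7: f(7,-3)=20 f(7,-1)=35 f(7,1)=35 f(7,3)=21 f(7,5)=7 f(7,7)=1
t=8: f(8,-4)=20 f(8,-2)=55 f(8,0)=70 f(8,2)=56 f(8,4)=28 f(8,6)=8 f(8,8)=1
t=9: f(9,-3)=75 f(9,-1)=125 f(9,1)=126 f(9,3)=84 f(9,5)=36 f(9,7)=9 f(9,9)=1
t=10: f(10,-4)=75 f(10,-2)=200 f(10,0)=251 f(10,2)=210 f(10,4)=120 f(10,6)=45 f(10,8)=10 f(10,10)=1
t=11: f(11,-3)=275 f(11,-1)=451 f(11,1)=461 f(11,3)=330 f(11,5)=165 f(11,7)=55 f(11,9)=11 f(11,11)=1
t=12: f(12,-4)=275 f(12,-2)=726 f(12,0)=912 f(12,2)=791 f(12,4)=495 f(12,6)=220 f(12,8)=66 f(12,10)=12 f(12,12)=1
t=13: f(13,-3)=1001 f(13,-1)=1638 f(13,1)=1703 f(13,3)=1286 f(13,5)=715 f(13,7)=286 f(13,9)=78 f(13,11)=13 f(13,13)=1
t=14: f(14,-4)=1001 f(14,-2)=2639 f(14,0)=3341 f(14,2)=2989 f(14,4)=2001 f(14,6)=1001 f(14,8)=364 f(14,10)=91 f(14,12)=14 f(14,14)=1
t=15: f(15,-3)=3640 f(15,-1)=5980 f(15,1)=6330 f(15,3)=4990 f(15,5)=3002 f(15,7)=1365 f(15,9)=455 f(15,11)=105 f(15,13)=15 f(15,15)=1
t=16: f(16,-4)=3640 f(16,-2)=9620 f(16,0)=12310 f(16,2)=11320 f(16,4)=7992 f(16,6)=4367 f(16,8)=1820 f(16,10)=560 f(16,12)=120 f(16,14)=16 f(16,16)=1
t=17: f(17,-3)=13260 f(17,-1)=21930 f(17,1)=23630 f(17,3)=19312 f(17,5)=12359 f(17,7)=6187 f(17,9)=2380 f(17,11)=680 f(17,13)=136 f(17,15)=17 f(17,17)=1
t=18: f(18,-4)=13260 f(18,-2)=35190 f(18,0)=45560 f(18,2)=42942 f(18,4)=31671 f(18,6)=18546 f(18,8)=8567 f(18,10)=3060 f(18,12)=816 f(18,14)=153 f(18,16)=18 f(18,18)=1
t=19: f(19,-3)=48450 f(19,-1)=80750 f(19,1)=88502 f(19,3)=74613 f(19,5)=50217 f(19,7)=27113 f(19,9)=11627 f(19,11)=3876 f(19,13)=969 f(19,15)=171 f(19,17)=19 f(19,19)=1
t=20: f(20,-4)=48450 f(20,-2)=129200 f(20,0)=169252 f(20,2)=163115 f(20,4)=124830 f(20,6)=77330 f(20,8)=38740 f(20,10)=15503 f(20,12)=4845 f(20,14)=1140 f(20,16)=190 f(20,18)=20 f(20,20)=1
t=21: f(21,-3)=177650 f(21,-1)=298452 f(21,1)=332367 f(21,3)=287945 f(21,5)=202160 f(21,7)=116070 f(21,9)=54243 f(21,11)=20348 f(21,13)=5985 f(21,15)=1330 f(21,17)=210 f(21,19)=21 f(21,21)=1
Σ_s f(21,s) = 1496782
P = 1496782/2097152 = 748391/1048576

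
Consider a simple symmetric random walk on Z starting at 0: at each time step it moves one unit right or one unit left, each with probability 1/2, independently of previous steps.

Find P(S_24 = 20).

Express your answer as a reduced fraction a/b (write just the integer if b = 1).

To reach position 20 after 24 steps: need 22 steps of +1 and 2 of -1.
Favorable paths: C(24,22) = 276
Total paths: 2^24 = 16777216
P = 276/16777216 = 69/4194304

Answer: 69/4194304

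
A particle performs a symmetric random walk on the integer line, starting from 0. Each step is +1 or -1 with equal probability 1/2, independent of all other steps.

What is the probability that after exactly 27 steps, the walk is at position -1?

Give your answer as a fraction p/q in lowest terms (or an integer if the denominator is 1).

To reach position -1 after 27 steps: need 13 steps of +1 and 14 of -1.
Favorable paths: C(27,13) = 20058300
Total paths: 2^27 = 134217728
P = 20058300/134217728 = 5014575/33554432

Answer: 5014575/33554432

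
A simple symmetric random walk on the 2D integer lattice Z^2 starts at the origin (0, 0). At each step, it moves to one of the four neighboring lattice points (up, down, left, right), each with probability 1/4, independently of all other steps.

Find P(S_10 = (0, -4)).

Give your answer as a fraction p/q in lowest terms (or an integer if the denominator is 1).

Let h be the number of horizontal steps (so 10-h are vertical). To end at (0,-4) need (h+0)/2 right-steps and ((10-h)-4)/2 up-steps.
Sum over h with 0 ≤ h ≤ 6, h ≡ 0 (mod 2), 10-h ≡ 0 (mod 2):
h=0: C(10,0)·C(0,0)·C(10,3) = 1·1·120 = 120
h=2: C(10,2)·C(2,1)·C(8,2) = 45·2·28 = 2520
h=4: C(10,4)·C(4,2)·C(6,1) = 210·6·6 = 7560
h=6: C(10,6)·C(6,3)·C(4,0) = 210·20·1 = 4200
Total favorable: 14400
Total paths: 4^10 = 1048576
P = 14400/1048576 = 225/16384

Answer: 225/16384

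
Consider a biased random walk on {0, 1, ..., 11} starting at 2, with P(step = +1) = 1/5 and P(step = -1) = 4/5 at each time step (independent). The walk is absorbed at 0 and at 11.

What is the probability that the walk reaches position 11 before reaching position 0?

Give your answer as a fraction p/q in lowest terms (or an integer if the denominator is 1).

Biased walk: p = 1/5, q = 4/5, r = q/p = 4
Gambler's ruin: P(hit 11 before 0 | start at 2) = (1 - r^a)/(1 - r^N)
r^2 = 16; r^11 = 4194304
P = (1 - 16) / (1 - 4194304) = -15 / -4194303 = 5/1398101

Answer: 5/1398101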